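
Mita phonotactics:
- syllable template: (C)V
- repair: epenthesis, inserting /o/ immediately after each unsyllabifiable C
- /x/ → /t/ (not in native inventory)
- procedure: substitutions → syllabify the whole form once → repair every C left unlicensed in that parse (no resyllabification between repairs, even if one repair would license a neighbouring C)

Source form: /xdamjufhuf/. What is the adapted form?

Substitution: /x/ → /t/, giving /tdamjufhuf/.
Under (C)V, the unsyllabifiable consonants are /t/, /m/, /f/, /f/ (no codas are permitted; onsets are limited to one consonant).
Epenthesis after each stranded consonant: /t/ → /to/, /m/ → /mo/, /f/ → /fo/, /f/ → /fo/.

todamojufohufo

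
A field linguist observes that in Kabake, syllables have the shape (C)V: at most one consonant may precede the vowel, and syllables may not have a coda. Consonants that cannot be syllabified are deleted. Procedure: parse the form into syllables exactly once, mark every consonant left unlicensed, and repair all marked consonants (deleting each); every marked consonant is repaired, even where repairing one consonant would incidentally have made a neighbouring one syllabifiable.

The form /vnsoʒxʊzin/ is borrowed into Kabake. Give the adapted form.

Syllabifying with onset maximization leaves /v/, /n/, /ʒ/, /n/ stranded (no codas are permitted; onsets are limited to one consonant).
Each unlicensed consonant is deleted: /v/, /n/, /ʒ/, /n/.

soxʊzi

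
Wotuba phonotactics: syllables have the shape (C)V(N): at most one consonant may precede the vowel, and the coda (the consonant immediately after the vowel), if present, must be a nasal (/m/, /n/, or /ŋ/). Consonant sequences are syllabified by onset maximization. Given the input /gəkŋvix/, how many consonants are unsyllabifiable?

3

Under (C)V(N), the unsyllabifiable consonants are /k/, /ŋ/, /x/ (only a nasal (/m/, /n/, or /ŋ/) is licensed in coda position; onsets are limited to one consonant).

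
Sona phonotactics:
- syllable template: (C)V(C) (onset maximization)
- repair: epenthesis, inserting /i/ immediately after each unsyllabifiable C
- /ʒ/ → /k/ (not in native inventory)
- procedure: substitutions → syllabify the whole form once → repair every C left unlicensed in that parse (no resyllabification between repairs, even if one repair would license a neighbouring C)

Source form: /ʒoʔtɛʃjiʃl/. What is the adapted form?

Substitution: /ʒ/ → /k/, giving /koʔtɛʃjiʃl/.
Syllabifying with onset maximization leaves /l/ stranded (at most one coda consonant is licensed; onsets are limited to one consonant).
Inserting the epenthetic vowel yields /l/ → /li/.

koʔtɛʃjiʃli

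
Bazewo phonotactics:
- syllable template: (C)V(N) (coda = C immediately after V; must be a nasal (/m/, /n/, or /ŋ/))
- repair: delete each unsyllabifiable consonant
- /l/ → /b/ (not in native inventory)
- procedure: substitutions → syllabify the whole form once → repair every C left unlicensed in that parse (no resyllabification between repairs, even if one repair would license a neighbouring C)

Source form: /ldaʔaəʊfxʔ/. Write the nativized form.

daʔaəʊ

Substitution: /l/ → /b/, giving /bdaʔaəʊfxʔ/.
Under (C)V(N), the unsyllabifiable consonants are /b/, /f/, /x/, /ʔ/ (only a nasal (/m/, /n/, or /ŋ/) is licensed in coda position; onsets are limited to one consonant).
Deleting the stranded consonants removes /b/, /f/, /x/, /ʔ/.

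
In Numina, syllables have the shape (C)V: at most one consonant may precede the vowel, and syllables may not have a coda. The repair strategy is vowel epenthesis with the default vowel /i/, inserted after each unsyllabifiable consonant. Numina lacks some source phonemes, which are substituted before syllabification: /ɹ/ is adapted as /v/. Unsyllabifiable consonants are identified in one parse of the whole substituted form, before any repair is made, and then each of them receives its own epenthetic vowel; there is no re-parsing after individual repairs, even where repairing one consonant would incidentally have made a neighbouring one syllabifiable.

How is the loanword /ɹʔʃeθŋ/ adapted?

viʔiʃeθiŋi

Substitution: /ɹ/ → /v/, giving /vʔʃeθŋ/.
Under (C)V, the unsyllabifiable consonants are /v/, /ʔ/, /θ/, /ŋ/ (no codas are permitted; onsets are limited to one consonant).
Epenthesis after each stranded consonant: /v/ → /vi/, /ʔ/ → /ʔi/, /θ/ → /θi/, /ŋ/ → /ŋi/.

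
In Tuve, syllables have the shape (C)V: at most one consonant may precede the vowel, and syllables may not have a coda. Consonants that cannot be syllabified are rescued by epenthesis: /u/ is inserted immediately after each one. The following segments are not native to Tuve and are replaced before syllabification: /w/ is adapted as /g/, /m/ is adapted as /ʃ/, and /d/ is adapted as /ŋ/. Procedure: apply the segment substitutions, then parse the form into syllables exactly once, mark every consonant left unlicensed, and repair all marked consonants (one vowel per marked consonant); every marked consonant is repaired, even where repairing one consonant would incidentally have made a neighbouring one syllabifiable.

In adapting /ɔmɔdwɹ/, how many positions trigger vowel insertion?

After substitution the input is /ɔʃɔŋgɹ/.
The unsyllabifiable consonants are /ŋ/, /g/, /ɹ/; each receives one epenthetic vowel.

3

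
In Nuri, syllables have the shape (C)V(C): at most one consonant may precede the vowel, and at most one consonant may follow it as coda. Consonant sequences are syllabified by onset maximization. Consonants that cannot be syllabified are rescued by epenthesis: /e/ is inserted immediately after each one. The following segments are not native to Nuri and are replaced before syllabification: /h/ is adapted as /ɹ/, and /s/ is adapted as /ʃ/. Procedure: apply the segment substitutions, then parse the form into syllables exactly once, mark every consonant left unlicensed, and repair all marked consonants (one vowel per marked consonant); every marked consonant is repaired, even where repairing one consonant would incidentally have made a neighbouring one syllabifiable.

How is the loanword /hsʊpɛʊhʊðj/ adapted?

ɹeʃʊpɛʊɹʊðje

Substitution: /h/ → /ɹ/, /s/ → /ʃ/, giving /ɹʃʊpɛʊɹʊðj/.
The consonants /ɹ/, /j/ cannot be parsed into a legal (C)V(C) syllable (at most one coda consonant is licensed; onsets are limited to one consonant).
Inserting the epenthetic vowel yields /ɹ/ → /ɹe/, /j/ → /je/.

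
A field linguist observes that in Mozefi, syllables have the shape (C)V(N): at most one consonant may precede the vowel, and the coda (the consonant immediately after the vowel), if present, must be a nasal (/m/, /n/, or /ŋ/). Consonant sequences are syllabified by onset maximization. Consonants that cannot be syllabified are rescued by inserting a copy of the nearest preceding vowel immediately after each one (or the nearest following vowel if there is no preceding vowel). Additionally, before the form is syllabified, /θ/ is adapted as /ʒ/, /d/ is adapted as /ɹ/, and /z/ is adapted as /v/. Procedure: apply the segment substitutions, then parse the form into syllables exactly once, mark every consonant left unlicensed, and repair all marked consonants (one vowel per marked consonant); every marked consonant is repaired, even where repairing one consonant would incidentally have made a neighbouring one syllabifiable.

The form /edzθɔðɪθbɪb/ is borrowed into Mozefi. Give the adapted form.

Substitution: /d/ → /ɹ/, /z/ → /v/, /θ/ → /ʒ/, giving /eɹvʒɔðɪʒbɪb/.
The consonants /ɹ/, /v/, /ʒ/, /b/ cannot be parsed into a legal (C)V(N) syllable (only a nasal (/m/, /n/, or /ŋ/) is licensed in coda position; onsets are limited to one consonant).
Epenthesis after each stranded consonant: /ɹ/ → /ɹe/, /v/ → /ve/, /ʒ/ → /ʒɪ/, /b/ → /bɪ/.

eɹeveʒɔðɪʒɪbɪbɪ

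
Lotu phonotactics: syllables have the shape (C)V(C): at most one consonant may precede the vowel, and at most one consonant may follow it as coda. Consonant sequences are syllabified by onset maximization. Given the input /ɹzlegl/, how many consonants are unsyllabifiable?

3

The consonants /ɹ/, /z/, /l/ cannot be parsed into a legal (C)V(C) syllable (at most one coda consonant is licensed; onsets are limited to one consonant).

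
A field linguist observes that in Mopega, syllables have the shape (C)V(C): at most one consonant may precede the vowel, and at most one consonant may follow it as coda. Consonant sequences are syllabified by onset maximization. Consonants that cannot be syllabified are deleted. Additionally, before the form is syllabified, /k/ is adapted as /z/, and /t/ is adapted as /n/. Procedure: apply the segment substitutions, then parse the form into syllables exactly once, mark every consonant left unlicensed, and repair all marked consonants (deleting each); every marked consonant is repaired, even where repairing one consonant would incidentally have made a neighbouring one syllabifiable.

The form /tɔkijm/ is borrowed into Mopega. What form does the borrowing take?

nɔzij

Substitution: /t/ → /n/, /k/ → /z/, giving /nɔzijm/.
The consonants /m/ cannot be parsed into a legal (C)V(C) syllable (at most one coda consonant is licensed; onsets are limited to one consonant).
Deleting the stranded consonants removes /m/.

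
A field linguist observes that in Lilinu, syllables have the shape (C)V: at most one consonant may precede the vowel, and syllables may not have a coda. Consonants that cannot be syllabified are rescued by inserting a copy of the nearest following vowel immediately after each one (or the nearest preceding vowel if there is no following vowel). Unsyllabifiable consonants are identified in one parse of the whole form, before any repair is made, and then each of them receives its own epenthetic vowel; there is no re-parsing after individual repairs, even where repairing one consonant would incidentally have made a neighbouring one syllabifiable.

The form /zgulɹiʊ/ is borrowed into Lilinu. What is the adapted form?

The consonants /z/, /l/ cannot be parsed into a legal (C)V syllable (no codas are permitted; onsets are limited to one consonant).
Each unlicensed consonant becomes the onset of a new syllable: /z/ → /zu/, /l/ → /li/.

zuguliɹiʊ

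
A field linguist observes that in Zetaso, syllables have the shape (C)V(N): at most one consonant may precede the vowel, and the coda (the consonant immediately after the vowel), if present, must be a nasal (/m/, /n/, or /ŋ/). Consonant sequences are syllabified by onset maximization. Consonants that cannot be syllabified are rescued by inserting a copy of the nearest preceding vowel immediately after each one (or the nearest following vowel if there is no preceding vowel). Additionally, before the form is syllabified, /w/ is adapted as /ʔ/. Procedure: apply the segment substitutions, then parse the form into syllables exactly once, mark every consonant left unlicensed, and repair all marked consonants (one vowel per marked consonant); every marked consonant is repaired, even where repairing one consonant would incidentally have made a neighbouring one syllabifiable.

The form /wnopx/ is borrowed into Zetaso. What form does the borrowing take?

Substitution: /w/ → /ʔ/, giving /ʔnopx/.
Syllabifying with onset maximization leaves /ʔ/, /p/, /x/ stranded (only a nasal (/m/, /n/, or /ŋ/) is licensed in coda position; onsets are limited to one consonant).
Each unlicensed consonant becomes the onset of a new syllable: /ʔ/ → /ʔo/, /p/ → /po/, /x/ → /xo/.

ʔonopoxo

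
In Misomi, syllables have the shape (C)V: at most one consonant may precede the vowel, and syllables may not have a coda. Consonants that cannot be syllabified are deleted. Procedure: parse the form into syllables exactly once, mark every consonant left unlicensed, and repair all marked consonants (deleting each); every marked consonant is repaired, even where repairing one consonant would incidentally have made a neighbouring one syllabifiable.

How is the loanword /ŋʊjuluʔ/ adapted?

ŋʊjulu

Under (C)V, the unsyllabifiable consonants are /ʔ/ (no codas are permitted; onsets are limited to one consonant).
Deleting the stranded consonants removes /ʔ/.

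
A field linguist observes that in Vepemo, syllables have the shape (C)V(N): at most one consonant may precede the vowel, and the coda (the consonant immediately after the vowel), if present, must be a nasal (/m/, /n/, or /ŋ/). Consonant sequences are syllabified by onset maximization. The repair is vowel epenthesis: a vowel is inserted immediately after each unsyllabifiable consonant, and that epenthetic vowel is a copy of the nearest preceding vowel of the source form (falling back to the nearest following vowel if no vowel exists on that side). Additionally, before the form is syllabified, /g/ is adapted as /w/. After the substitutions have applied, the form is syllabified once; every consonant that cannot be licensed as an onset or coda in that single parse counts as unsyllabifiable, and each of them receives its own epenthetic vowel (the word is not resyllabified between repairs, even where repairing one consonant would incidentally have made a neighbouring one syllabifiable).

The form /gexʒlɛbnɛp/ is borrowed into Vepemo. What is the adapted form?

Substitution: /g/ → /w/, giving /wexʒlɛbnɛp/.
Syllabifying with onset maximization leaves /x/, /ʒ/, /b/, /p/ stranded (only a nasal (/m/, /n/, or /ŋ/) is licensed in coda position; onsets are limited to one consonant).
Each unlicensed consonant becomes the onset of a new syllable: /x/ → /xe/, /ʒ/ → /ʒe/, /b/ → /bɛ/, /p/ → /pɛ/.

wexeʒelɛbɛnɛpɛ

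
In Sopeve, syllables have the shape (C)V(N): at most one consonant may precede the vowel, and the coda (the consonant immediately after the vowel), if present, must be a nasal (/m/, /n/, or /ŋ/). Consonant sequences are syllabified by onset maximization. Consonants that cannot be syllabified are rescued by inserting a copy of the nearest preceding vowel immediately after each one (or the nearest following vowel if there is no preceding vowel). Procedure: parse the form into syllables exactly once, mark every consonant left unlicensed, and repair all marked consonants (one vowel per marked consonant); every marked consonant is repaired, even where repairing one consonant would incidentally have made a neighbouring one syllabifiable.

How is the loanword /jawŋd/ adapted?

Under (C)V(N), the unsyllabifiable consonants are /w/, /ŋ/, /d/ (only a nasal (/m/, /n/, or /ŋ/) is licensed in coda position; onsets are limited to one consonant).
Inserting the epenthetic vowel yields /w/ → /wa/, /ŋ/ → /ŋa/, /d/ → /da/.

jawaŋada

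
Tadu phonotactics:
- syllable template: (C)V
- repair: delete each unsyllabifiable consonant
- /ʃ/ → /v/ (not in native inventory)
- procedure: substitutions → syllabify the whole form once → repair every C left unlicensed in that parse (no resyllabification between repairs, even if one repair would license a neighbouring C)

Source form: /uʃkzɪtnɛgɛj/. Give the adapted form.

Substitution: /ʃ/ → /v/, giving /uvkzɪtnɛgɛj/.
The consonants /v/, /k/, /t/, /j/ cannot be parsed into a legal (C)V syllable (no codas are permitted; onsets are limited to one consonant).
Each unlicensed consonant is deleted: /v/, /k/, /t/, /j/.

uzɪnɛgɛ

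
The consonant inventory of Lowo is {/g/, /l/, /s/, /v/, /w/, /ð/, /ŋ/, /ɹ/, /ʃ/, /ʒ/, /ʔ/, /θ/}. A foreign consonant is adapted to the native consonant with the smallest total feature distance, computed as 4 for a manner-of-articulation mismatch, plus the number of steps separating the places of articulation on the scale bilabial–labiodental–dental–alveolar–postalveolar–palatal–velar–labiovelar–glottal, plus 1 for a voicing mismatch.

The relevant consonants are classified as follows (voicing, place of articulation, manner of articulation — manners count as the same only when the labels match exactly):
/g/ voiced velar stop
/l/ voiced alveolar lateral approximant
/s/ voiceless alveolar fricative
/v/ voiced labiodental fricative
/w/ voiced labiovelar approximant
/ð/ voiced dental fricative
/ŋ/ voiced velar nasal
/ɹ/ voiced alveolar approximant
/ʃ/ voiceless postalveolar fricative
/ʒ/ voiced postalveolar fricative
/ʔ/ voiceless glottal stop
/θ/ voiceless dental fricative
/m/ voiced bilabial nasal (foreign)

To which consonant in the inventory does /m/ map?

/v/ is closest: manner differs (nasal→fricative, +4), place distance 1 (bilabial→labiodental), same voicing; total 5. Next closest is /ð/ at distance 6.

v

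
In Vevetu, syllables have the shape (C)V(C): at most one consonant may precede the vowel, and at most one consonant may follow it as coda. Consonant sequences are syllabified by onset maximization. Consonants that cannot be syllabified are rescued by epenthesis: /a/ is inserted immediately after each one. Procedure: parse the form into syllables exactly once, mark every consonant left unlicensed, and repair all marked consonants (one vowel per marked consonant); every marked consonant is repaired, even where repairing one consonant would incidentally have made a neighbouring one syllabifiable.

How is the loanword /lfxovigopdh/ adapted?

Under (C)V(C), the unsyllabifiable consonants are /l/, /f/, /d/, /h/ (at most one coda consonant is licensed; onsets are limited to one consonant).
Inserting the epenthetic vowel yields /l/ → /la/, /f/ → /fa/, /d/ → /da/, /h/ → /ha/.

lafaxovigopdaha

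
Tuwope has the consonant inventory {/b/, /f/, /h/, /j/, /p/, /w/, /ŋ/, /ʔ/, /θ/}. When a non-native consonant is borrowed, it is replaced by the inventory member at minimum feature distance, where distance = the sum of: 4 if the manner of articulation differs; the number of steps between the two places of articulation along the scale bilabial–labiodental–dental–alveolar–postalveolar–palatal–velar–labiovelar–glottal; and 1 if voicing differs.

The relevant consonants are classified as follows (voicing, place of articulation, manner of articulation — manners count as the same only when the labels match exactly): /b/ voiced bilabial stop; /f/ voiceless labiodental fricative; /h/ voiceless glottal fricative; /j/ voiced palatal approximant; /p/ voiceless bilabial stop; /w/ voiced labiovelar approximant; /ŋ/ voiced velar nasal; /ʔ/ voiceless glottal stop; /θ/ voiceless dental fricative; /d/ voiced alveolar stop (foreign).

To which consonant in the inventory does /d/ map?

/b/ is closest: same manner (stop), place distance 3 (alveolar→bilabial), same voicing; total 3. Next closest is /p/ at distance 4.

b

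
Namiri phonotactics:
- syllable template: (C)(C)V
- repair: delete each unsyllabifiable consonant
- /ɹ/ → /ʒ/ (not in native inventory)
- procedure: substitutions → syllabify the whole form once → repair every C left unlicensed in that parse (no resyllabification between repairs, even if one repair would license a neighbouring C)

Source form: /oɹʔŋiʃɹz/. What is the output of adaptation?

oʔŋi

Substitution: /ɹ/ → /ʒ/, giving /oʒʔŋiʃʒz/.
Syllabifying with onset maximization leaves /ʒ/, /ʃ/, /ʒ/, /z/ stranded (no codas are permitted; onsets may contain at most 2 consonants).
Deleting the stranded consonants removes /ʒ/, /ʃ/, /ʒ/, /z/.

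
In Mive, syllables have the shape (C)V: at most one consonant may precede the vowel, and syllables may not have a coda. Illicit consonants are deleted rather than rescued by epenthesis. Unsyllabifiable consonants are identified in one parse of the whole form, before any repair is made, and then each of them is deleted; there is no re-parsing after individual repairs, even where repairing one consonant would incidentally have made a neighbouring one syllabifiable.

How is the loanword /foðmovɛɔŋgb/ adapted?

Under (C)V, the unsyllabifiable consonants are /ð/, /ŋ/, /g/, /b/ (no codas are permitted; onsets are limited to one consonant).
Deletion applies to /ð/, /ŋ/, /g/, /b/.

fomovɛɔ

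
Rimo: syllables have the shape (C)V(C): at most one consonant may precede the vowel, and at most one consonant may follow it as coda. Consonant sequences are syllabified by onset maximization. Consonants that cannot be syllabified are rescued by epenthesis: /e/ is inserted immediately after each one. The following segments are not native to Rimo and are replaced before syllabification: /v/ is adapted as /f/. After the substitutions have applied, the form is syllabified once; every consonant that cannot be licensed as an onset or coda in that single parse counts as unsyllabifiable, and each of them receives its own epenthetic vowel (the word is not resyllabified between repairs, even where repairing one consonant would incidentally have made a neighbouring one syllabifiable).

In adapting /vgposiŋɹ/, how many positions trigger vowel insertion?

3

After substitution the input is /fgposiŋɹ/.
The unsyllabifiable consonants are /f/, /g/, /ɹ/; each receives one epenthetic vowel.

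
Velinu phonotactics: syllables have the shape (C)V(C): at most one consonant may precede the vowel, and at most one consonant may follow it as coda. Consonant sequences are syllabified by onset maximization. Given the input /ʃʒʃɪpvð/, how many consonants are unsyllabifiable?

4

Under (C)V(C), the unsyllabifiable consonants are /ʃ/, /ʒ/, /v/, /ð/ (at most one coda consonant is licensed; onsets are limited to one consonant).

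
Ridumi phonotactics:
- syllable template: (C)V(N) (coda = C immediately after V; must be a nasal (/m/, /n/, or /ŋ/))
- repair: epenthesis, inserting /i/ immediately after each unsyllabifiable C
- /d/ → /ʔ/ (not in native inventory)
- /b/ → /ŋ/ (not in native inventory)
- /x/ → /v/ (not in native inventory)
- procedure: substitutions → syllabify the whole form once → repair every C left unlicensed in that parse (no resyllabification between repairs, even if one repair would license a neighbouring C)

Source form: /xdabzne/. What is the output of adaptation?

Substitution: /x/ → /v/, /d/ → /ʔ/, /b/ → /ŋ/, giving /vʔaŋzne/.
Under (C)V(N), the unsyllabifiable consonants are /v/, /z/ (only a nasal (/m/, /n/, or /ŋ/) is licensed in coda position; onsets are limited to one consonant).
Inserting the epenthetic vowel yields /v/ → /vi/, /z/ → /zi/.

viʔaŋzine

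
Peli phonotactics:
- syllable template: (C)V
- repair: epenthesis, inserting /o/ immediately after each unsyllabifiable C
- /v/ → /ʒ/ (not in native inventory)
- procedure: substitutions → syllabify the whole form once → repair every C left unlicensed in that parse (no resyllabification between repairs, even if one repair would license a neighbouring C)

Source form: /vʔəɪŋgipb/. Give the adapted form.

ʒoʔəɪŋogipobo

Substitution: /v/ → /ʒ/, giving /ʒʔəɪŋgipb/.
Syllabifying with onset maximization leaves /ʒ/, /ŋ/, /p/, /b/ stranded (no codas are permitted; onsets are limited to one consonant).
Inserting the epenthetic vowel yields /ʒ/ → /ʒo/, /ŋ/ → /ŋo/, /p/ → /po/, /b/ → /bo/.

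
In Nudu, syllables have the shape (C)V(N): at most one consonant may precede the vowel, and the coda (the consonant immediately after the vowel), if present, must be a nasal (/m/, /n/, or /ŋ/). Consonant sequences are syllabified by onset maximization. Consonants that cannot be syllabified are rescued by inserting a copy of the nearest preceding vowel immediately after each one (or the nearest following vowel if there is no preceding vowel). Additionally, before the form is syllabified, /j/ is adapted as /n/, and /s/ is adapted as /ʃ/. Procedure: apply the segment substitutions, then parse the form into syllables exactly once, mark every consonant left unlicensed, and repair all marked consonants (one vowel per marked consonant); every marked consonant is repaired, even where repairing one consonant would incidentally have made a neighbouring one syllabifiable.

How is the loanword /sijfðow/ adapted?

ʃinfiðowo

Substitution: /s/ → /ʃ/, /j/ → /n/, giving /ʃinfðow/.
Syllabifying with onset maximization leaves /f/, /w/ stranded (only a nasal (/m/, /n/, or /ŋ/) is licensed in coda position; onsets are limited to one consonant).
Epenthesis after each stranded consonant: /f/ → /fi/, /w/ → /wo/.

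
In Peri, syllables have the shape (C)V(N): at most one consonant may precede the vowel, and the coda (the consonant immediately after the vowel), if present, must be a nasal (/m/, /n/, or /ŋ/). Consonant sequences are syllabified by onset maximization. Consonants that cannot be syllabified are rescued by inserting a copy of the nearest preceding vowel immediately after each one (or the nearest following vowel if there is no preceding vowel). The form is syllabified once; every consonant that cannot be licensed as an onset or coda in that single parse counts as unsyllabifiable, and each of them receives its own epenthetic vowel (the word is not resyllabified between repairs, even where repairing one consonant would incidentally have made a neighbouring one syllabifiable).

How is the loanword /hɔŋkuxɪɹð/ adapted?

hɔŋkuxɪɹɪðɪ

The consonants /ɹ/, /ð/ cannot be parsed into a legal (C)V(N) syllable (only a nasal (/m/, /n/, or /ŋ/) is licensed in coda position; onsets are limited to one consonant).
Each unlicensed consonant becomes the onset of a new syllable: /ɹ/ → /ɹɪ/, /ð/ → /ðɪ/.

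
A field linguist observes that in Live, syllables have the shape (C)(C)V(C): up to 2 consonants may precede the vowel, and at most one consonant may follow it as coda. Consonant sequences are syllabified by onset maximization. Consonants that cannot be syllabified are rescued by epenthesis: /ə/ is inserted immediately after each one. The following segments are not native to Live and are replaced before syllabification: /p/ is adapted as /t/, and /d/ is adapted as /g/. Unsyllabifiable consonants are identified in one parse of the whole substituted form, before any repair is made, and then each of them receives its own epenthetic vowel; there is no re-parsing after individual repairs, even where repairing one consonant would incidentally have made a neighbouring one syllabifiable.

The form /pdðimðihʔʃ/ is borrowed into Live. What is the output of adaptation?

Substitution: /p/ → /t/, /d/ → /g/, giving /tgðimðihʔʃ/.
The consonants /t/, /ʔ/, /ʃ/ cannot be parsed into a legal (C)(C)V(C) syllable (at most one coda consonant is licensed; onsets may contain at most 2 consonants).
Inserting the epenthetic vowel yields /t/ → /tə/, /ʔ/ → /ʔə/, /ʃ/ → /ʃə/.

təgðimðihʔəʃə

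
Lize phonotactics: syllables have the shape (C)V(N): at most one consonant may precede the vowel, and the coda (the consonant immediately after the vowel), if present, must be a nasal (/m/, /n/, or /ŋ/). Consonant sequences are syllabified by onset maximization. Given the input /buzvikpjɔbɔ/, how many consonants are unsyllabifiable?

3

The consonants /z/, /k/, /p/ cannot be parsed into a legal (C)V(N) syllable (only a nasal (/m/, /n/, or /ŋ/) is licensed in coda position; onsets are limited to one consonant).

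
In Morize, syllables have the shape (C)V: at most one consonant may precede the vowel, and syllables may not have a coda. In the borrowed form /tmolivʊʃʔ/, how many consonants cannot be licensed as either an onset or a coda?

3

Under (C)V, the unsyllabifiable consonants are /t/, /ʃ/, /ʔ/ (no codas are permitted; onsets are limited to one consonant).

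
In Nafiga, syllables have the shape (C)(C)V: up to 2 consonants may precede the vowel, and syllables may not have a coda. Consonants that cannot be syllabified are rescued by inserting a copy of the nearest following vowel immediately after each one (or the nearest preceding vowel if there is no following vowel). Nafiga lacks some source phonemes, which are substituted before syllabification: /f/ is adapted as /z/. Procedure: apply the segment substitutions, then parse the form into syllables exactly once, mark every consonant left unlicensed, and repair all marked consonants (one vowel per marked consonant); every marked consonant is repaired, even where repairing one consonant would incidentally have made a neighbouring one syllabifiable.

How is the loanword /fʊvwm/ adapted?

zʊvʊwʊmʊ

Substitution: /f/ → /z/, giving /zʊvwm/.
Under (C)(C)V, the unsyllabifiable consonants are /v/, /w/, /m/ (no codas are permitted; onsets may contain at most 2 consonants).
Each unlicensed consonant becomes the onset of a new syllable: /v/ → /vʊ/, /w/ → /wʊ/, /m/ → /mʊ/.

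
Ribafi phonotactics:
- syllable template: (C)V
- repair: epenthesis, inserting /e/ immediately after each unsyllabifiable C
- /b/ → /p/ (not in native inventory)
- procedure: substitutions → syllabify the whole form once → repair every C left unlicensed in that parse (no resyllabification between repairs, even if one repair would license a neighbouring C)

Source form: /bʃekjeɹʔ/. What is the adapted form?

Substitution: /b/ → /p/, giving /pʃekjeɹʔ/.
The consonants /p/, /k/, /ɹ/, /ʔ/ cannot be parsed into a legal (C)V syllable (no codas are permitted; onsets are limited to one consonant).
Epenthesis after each stranded consonant: /p/ → /pe/, /k/ → /ke/, /ɹ/ → /ɹe/, /ʔ/ → /ʔe/.

peʃekejeɹeʔe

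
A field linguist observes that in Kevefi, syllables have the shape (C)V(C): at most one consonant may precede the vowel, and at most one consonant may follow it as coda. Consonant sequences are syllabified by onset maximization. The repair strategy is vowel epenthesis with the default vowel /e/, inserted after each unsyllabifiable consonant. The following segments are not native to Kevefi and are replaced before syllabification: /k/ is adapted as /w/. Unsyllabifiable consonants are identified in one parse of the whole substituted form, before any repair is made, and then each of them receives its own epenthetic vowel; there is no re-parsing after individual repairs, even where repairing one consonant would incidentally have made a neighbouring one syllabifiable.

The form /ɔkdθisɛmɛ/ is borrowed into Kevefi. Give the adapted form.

Substitution: /k/ → /w/, giving /ɔwdθisɛmɛ/.
The consonants /d/ cannot be parsed into a legal (C)V(C) syllable (at most one coda consonant is licensed; onsets are limited to one consonant).
Epenthesis after each stranded consonant: /d/ → /de/.

ɔwdeθisɛmɛ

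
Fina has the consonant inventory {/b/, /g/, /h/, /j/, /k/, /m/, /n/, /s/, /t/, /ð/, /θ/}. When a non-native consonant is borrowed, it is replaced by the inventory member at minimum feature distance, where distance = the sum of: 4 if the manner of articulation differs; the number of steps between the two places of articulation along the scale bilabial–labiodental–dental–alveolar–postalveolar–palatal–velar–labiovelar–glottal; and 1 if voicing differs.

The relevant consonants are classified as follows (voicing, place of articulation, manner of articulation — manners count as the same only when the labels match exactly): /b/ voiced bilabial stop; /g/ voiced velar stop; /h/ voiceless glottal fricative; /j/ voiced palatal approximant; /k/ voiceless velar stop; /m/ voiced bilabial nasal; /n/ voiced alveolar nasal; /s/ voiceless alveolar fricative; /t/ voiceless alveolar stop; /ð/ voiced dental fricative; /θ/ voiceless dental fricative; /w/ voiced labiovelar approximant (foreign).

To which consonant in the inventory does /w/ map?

j

/j/ is closest: same manner (approximant), place distance 2 (labiovelar→palatal), same voicing; total 2. Next closest is /g/ at distance 5.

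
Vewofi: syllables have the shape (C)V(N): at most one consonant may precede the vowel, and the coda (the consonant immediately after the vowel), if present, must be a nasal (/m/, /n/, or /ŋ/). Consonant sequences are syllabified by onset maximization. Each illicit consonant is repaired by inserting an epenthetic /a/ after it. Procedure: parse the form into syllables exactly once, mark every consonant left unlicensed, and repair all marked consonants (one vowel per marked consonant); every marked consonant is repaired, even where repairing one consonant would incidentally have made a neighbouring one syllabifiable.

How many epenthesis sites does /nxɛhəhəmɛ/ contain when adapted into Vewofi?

1

The unsyllabifiable consonants are /n/; each receives one epenthetic vowel.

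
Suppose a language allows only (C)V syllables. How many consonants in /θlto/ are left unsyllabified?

The consonants /θ/, /l/ cannot be parsed into a legal (C)V syllable (no codas are permitted; onsets are limited to one consonant).

2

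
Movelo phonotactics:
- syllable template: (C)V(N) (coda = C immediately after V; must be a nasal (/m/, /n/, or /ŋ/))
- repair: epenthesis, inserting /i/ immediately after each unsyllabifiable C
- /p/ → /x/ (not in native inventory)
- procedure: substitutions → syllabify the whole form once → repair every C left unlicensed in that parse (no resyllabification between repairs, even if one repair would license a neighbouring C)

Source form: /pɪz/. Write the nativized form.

Substitution: /p/ → /x/, giving /xɪz/.
The consonants /z/ cannot be parsed into a legal (C)V(N) syllable (only a nasal (/m/, /n/, or /ŋ/) is licensed in coda position; onsets are limited to one consonant).
Epenthesis after each stranded consonant: /z/ → /zi/.

xɪzi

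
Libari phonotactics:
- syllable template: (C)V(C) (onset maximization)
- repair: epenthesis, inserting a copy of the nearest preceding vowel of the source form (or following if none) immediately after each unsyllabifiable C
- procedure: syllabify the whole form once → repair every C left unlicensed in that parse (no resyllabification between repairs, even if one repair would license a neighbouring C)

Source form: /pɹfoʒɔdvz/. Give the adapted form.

poɹofoʒɔdvɔzɔ

Syllabifying with onset maximization leaves /p/, /ɹ/, /v/, /z/ stranded (at most one coda consonant is licensed; onsets are limited to one consonant).
Epenthesis after each stranded consonant: /p/ → /po/, /ɹ/ → /ɹo/, /v/ → /vɔ/, /z/ → /zɔ/.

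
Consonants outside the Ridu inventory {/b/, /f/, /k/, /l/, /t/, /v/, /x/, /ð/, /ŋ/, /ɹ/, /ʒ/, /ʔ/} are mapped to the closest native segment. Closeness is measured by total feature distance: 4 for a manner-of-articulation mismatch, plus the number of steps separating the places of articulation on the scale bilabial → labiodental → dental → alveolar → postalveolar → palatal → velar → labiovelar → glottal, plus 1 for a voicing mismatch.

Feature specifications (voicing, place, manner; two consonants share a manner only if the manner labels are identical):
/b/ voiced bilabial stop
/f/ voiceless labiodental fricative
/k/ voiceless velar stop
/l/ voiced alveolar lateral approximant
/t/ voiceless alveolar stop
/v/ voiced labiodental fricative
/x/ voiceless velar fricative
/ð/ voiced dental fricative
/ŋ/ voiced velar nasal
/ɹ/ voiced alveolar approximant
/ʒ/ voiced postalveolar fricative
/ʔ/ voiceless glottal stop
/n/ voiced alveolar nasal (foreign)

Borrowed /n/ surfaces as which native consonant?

/ŋ/ is closest: same manner (nasal), place distance 3 (alveolar→velar), same voicing; total 3. Next closest is /l/ at distance 4.

ŋ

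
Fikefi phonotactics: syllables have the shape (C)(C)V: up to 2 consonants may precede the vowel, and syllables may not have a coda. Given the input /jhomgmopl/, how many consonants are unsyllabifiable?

3

Under (C)(C)V, the unsyllabifiable consonants are /m/, /p/, /l/ (no codas are permitted; onsets may contain at most 2 consonants).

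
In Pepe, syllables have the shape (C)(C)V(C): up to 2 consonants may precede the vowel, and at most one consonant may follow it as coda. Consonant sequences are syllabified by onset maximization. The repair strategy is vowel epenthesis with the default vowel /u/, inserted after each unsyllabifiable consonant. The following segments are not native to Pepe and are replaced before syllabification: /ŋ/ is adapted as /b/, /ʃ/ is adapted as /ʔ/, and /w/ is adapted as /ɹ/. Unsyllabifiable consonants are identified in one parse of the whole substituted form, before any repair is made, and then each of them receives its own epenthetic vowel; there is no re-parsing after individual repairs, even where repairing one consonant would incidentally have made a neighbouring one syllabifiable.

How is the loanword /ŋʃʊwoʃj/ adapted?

Substitution: /ŋ/ → /b/, /ʃ/ → /ʔ/, /w/ → /ɹ/, giving /bʔʊɹoʔj/.
The consonants /j/ cannot be parsed into a legal (C)(C)V(C) syllable (at most one coda consonant is licensed; onsets may contain at most 2 consonants).
Epenthesis after each stranded consonant: /j/ → /ju/.

bʔʊɹoʔju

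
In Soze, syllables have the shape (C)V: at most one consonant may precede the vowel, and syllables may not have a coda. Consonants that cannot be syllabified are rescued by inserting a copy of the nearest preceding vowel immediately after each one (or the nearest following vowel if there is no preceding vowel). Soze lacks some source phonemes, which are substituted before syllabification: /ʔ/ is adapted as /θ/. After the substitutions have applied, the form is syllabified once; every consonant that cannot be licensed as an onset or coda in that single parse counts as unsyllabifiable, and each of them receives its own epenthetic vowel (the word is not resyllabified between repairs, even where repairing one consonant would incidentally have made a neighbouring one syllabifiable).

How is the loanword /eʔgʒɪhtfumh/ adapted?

eθegeʒɪhɪtɪfumuhu

Substitution: /ʔ/ → /θ/, giving /eθgʒɪhtfumh/.
Under (C)V, the unsyllabifiable consonants are /θ/, /g/, /h/, /t/, /m/, /h/ (no codas are permitted; onsets are limited to one consonant).
Each unlicensed consonant becomes the onset of a new syllable: /θ/ → /θe/, /g/ → /ge/, /h/ → /hɪ/, /t/ → /tɪ/, /m/ → /mu/, /h/ → /hu/.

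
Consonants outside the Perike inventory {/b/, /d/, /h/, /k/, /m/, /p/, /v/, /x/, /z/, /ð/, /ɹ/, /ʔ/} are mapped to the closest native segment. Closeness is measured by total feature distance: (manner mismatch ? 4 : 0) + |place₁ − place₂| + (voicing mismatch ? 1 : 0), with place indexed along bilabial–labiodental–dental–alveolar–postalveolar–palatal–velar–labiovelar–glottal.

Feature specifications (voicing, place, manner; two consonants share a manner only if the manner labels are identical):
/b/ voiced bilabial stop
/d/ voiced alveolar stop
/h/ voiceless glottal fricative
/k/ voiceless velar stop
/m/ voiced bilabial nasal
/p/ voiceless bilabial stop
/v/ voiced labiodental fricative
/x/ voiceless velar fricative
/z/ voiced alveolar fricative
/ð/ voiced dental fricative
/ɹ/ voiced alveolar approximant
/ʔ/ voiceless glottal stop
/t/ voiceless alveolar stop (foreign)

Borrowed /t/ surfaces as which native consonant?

/d/ is closest: same manner (stop), place distance 0 (alveolar→alveolar), voicing differs (+1); total 1. Next closest is /k/ at distance 3.

d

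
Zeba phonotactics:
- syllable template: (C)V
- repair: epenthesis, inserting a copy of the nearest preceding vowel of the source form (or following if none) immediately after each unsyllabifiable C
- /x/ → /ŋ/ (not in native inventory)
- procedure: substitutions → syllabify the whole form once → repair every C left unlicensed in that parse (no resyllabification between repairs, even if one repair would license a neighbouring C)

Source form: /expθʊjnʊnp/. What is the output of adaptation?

eŋepeθʊjʊnʊnʊpʊ

Substitution: /x/ → /ŋ/, giving /eŋpθʊjnʊnp/.
Under (C)V, the unsyllabifiable consonants are /ŋ/, /p/, /j/, /n/, /p/ (no codas are permitted; onsets are limited to one consonant).
Each unlicensed consonant becomes the onset of a new syllable: /ŋ/ → /ŋe/, /p/ → /pe/, /j/ → /jʊ/, /n/ → /nʊ/, /p/ → /pʊ/.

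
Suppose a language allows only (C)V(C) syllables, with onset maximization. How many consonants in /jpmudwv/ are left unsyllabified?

Under (C)V(C), the unsyllabifiable consonants are /j/, /p/, /w/, /v/ (at most one coda consonant is licensed; onsets are limited to one consonant).

4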